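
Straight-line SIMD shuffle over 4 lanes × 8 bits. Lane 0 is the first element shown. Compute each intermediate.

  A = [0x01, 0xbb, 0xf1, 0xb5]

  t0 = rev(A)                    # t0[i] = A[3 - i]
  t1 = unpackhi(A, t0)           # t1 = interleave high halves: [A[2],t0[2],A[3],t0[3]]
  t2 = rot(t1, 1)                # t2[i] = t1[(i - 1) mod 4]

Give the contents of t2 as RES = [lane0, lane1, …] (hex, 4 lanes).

t0 = [0xb5, 0xf1, 0xbb, 0x01]
t1 = [0xf1, 0xbb, 0xb5, 0x01]
t2 = [0x01, 0xf1, 0xbb, 0xb5]

RES = [ 0x01  0xf1  0xbb  0xb5 ]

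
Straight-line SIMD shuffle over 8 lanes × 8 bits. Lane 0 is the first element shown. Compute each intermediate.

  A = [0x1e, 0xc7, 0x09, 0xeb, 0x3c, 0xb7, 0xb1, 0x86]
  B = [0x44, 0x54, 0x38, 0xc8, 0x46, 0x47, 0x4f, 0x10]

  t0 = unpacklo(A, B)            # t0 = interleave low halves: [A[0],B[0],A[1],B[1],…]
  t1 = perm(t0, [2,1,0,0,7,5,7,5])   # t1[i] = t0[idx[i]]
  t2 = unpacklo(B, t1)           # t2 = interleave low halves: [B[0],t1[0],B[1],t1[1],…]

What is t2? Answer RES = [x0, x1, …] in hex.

t0 = [0x1e, 0x44, 0xc7, 0x54, 0x09, 0x38, 0xeb, 0xc8]
t1 = [0xc7, 0x44, 0x1e, 0x1e, 0xc8, 0x38, 0xc8, 0x38]
t2 = [0x44, 0xc7, 0x54, 0x44, 0x38, 0x1e, 0xc8, 0x1e]

RES = [0x44, 0xc7, 0x54, 0x44, 0x38, 0x1e, 0xc8, 0x1e]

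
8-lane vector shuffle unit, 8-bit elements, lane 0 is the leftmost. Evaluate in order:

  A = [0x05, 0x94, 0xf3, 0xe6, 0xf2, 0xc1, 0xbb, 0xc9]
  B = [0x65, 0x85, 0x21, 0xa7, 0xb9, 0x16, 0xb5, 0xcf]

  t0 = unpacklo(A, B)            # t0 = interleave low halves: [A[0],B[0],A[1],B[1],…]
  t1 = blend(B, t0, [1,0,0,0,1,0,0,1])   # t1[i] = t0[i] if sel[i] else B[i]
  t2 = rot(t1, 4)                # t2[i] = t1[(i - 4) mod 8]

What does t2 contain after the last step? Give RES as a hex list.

  t0: 05 65 94 85 f3 21 e6 a7
  t1: 05 85 21 a7 f3 16 b5 a7
  t2: f3 16 b5 a7 05 85 21 a7

RES = [ 0xf3  0x16  0xb5  0xa7  0x05  0x85  0x21  0xa7 ]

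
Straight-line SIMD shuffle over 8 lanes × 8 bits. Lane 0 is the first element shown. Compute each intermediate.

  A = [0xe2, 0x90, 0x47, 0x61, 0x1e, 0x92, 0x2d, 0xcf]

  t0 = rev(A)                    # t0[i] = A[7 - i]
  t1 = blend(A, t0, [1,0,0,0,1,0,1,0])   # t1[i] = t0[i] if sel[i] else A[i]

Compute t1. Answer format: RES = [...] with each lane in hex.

→ t0 |cf|2d|92|1e|61|47|90|e2|
→ t1 |cf|90|47|61|61|92|90|cf|

RES = [0xcf, 0x90, 0x47, 0x61, 0x61, 0x92, 0x90, 0xcf]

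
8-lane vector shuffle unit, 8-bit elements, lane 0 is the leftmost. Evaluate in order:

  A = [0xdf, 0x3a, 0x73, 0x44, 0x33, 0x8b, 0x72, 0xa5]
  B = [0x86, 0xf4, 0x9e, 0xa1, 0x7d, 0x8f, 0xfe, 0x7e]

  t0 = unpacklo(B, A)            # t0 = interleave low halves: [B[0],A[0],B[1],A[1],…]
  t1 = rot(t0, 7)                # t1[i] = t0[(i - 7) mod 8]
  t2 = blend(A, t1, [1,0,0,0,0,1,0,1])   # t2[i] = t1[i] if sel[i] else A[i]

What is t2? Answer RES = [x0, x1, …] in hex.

RES = [ 0xdf  0x3a  0x73  0x44  0x33  0xa1  0x72  0x86 ]

  t0: 86 df f4 3a 9e 73 a1 44
  t1: df f4 3a 9e 73 a1 44 86
  t2: df 3a 73 44 33 a1 72 86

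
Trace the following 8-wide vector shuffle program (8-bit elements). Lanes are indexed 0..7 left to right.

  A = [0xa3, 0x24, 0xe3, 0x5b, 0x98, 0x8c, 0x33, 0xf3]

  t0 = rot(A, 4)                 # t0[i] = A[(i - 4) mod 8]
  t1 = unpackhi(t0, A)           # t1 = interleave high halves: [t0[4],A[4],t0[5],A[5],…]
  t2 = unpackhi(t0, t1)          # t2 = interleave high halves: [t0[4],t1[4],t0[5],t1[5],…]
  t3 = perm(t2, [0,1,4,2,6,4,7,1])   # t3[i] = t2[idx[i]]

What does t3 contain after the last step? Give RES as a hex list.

→ t0 |98|8c|33|f3|a3|24|e3|5b|
→ t1 |a3|98|24|8c|e3|33|5b|f3|
→ t2 |a3|e3|24|33|e3|5b|5b|f3|
→ t3 |a3|e3|e3|24|5b|e3|f3|e3|

RES = [0xa3, 0xe3, 0xe3, 0x24, 0x5b, 0xe3, 0xf3, 0xe3]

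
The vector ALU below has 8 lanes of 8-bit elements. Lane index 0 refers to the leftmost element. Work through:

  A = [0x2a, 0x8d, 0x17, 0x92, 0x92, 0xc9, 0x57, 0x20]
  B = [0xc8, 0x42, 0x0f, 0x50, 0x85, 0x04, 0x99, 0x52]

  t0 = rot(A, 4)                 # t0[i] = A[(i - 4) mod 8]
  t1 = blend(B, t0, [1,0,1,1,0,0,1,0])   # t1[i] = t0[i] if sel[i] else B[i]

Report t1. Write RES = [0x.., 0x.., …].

→ t0 |92|c9|57|20|2a|8d|17|92|
→ t1 |92|42|57|20|85|04|17|52|

RES = [ 0x92  0x42  0x57  0x20  0x85  0x04  0x17  0x52 ]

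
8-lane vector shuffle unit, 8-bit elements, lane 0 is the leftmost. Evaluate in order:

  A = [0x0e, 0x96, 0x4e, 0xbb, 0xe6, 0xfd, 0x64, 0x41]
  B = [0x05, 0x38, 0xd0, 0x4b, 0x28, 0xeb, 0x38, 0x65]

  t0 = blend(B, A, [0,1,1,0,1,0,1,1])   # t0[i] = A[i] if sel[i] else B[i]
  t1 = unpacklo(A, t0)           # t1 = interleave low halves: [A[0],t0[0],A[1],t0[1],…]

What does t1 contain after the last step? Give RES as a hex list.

t0 = [0x05, 0x96, 0x4e, 0x4b, 0xe6, 0xeb, 0x64, 0x41]
t1 = [0x0e, 0x05, 0x96, 0x96, 0x4e, 0x4e, 0xbb, 0x4b]

RES = [0x0e, 0x05, 0x96, 0x96, 0x4e, 0x4e, 0xbb, 0x4b]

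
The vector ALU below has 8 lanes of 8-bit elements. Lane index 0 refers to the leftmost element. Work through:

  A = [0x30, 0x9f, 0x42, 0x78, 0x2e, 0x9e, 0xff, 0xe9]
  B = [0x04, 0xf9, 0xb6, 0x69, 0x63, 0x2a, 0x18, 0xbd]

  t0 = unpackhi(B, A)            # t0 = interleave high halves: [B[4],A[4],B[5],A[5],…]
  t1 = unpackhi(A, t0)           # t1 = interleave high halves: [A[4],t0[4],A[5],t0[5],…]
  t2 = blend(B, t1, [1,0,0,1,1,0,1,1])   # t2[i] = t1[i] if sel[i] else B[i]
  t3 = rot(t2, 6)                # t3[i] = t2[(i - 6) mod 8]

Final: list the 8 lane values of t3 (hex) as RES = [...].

t0 = [0x63, 0x2e, 0x2a, 0x9e, 0x18, 0xff, 0xbd, 0xe9]
t1 = [0x2e, 0x18, 0x9e, 0xff, 0xff, 0xbd, 0xe9, 0xe9]
t2 = [0x2e, 0xf9, 0xb6, 0xff, 0xff, 0x2a, 0xe9, 0xe9]
t3 = [0xb6, 0xff, 0xff, 0x2a, 0xe9, 0xe9, 0x2e, 0xf9]

RES = [ 0xb6  0xff  0xff  0x2a  0xe9  0xe9  0x2e  0xf9 ]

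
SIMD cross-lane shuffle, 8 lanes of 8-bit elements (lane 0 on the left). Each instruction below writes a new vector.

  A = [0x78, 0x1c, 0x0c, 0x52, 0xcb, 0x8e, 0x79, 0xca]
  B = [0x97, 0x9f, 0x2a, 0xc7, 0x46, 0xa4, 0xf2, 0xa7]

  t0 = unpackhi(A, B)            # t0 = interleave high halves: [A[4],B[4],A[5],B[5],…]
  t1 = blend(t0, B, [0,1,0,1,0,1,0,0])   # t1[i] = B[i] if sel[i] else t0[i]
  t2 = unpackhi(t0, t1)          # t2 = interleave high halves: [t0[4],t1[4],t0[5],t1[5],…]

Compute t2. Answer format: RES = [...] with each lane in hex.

t0 = [0xcb, 0x46, 0x8e, 0xa4, 0x79, 0xf2, 0xca, 0xa7]
t1 = [0xcb, 0x9f, 0x8e, 0xc7, 0x79, 0xa4, 0xca, 0xa7]
t2 = [0x79, 0x79, 0xf2, 0xa4, 0xca, 0xca, 0xa7, 0xa7]

RES = [ 0x79  0x79  0xf2  0xa4  0xca  0xca  0xa7  0xa7 ]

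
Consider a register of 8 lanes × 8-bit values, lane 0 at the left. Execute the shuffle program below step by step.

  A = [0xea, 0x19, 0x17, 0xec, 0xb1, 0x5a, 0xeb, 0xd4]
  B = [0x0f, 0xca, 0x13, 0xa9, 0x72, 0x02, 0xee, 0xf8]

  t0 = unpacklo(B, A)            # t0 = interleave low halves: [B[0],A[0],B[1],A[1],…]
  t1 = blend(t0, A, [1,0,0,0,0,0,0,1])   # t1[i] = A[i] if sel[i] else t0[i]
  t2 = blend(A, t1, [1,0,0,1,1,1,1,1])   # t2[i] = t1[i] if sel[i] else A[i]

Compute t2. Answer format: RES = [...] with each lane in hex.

  t0: 0f ea ca 19 13 17 a9 ec
  t1: ea ea ca 19 13 17 a9 d4
  t2: ea 19 17 19 13 17 a9 d4

RES = [ 0xea  0x19  0x17  0x19  0x13  0x17  0xa9  0xd4 ]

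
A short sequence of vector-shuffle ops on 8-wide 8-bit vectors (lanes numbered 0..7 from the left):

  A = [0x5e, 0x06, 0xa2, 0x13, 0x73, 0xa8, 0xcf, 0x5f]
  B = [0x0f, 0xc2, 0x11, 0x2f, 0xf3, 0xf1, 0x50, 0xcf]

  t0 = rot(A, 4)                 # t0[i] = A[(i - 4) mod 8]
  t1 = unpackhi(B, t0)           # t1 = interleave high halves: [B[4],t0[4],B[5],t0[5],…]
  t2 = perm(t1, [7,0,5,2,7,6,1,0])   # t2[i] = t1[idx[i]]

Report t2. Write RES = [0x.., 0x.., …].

→ t0 |73|a8|cf|5f|5e|06|a2|13|
→ t1 |f3|5e|f1|06|50|a2|cf|13|
→ t2 |13|f3|a2|f1|13|cf|5e|f3|

RES = [ 0x13  0xf3  0xa2  0xf1  0x13  0xcf  0x5e  0xf3 ]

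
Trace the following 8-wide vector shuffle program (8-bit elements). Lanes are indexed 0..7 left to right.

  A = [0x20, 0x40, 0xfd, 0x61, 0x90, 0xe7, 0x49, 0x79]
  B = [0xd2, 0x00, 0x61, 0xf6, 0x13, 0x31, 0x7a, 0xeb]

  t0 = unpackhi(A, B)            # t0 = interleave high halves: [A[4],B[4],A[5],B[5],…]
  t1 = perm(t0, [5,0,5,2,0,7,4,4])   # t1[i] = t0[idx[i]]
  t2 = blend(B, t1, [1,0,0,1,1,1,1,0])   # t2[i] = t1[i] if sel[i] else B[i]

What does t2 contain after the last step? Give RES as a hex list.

  t0: 90 13 e7 31 49 7a 79 eb
  t1: 7a 90 7a e7 90 eb 49 49
  t2: 7a 00 61 e7 90 eb 49 eb

RES = [ 0x7a  0x00  0x61  0xe7  0x90  0xeb  0x49  0xeb ]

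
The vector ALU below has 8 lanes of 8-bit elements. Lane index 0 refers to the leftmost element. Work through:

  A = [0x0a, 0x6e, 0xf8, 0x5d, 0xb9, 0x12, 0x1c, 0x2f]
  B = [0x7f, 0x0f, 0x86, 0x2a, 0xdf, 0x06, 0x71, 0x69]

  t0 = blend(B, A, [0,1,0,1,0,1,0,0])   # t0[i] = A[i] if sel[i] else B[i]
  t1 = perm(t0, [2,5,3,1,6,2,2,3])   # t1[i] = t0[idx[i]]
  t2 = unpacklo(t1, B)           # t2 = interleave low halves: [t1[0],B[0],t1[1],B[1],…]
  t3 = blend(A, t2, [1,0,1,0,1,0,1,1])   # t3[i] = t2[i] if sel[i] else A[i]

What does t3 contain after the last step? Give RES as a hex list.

t0 = [0x7f, 0x6e, 0x86, 0x5d, 0xdf, 0x12, 0x71, 0x69]
t1 = [0x86, 0x12, 0x5d, 0x6e, 0x71, 0x86, 0x86, 0x5d]
t2 = [0x86, 0x7f, 0x12, 0x0f, 0x5d, 0x86, 0x6e, 0x2a]
t3 = [0x86, 0x6e, 0x12, 0x5d, 0x5d, 0x12, 0x6e, 0x2a]

RES = [0x86, 0x6e, 0x12, 0x5d, 0x5d, 0x12, 0x6e, 0x2a]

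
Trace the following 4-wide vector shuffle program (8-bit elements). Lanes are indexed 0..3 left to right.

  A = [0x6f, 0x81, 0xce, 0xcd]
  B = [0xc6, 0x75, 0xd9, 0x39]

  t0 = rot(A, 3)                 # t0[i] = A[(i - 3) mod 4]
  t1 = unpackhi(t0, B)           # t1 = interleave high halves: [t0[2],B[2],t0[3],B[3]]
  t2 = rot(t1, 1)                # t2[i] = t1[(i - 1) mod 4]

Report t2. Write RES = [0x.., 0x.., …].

RES = [0x39, 0xcd, 0xd9, 0x6f]

→ t0 |81|ce|cd|6f|
→ t1 |cd|d9|6f|39|
→ t2 |39|cd|d9|6f|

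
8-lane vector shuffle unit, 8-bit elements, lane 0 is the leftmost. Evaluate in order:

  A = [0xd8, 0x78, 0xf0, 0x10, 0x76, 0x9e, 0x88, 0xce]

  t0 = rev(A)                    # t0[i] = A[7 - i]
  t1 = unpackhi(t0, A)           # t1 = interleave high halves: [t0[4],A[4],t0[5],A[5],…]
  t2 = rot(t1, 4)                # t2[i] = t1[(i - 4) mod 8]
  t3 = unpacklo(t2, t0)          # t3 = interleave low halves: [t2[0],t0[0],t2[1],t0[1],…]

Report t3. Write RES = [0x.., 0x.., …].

RES = [0x78, 0xce, 0x88, 0x88, 0xd8, 0x9e, 0xce, 0x76]

→ t0 |ce|88|9e|76|10|f0|78|d8|
→ t1 |10|76|f0|9e|78|88|d8|ce|
→ t2 |78|88|d8|ce|10|76|f0|9e|
→ t3 |78|ce|88|88|d8|9e|ce|76|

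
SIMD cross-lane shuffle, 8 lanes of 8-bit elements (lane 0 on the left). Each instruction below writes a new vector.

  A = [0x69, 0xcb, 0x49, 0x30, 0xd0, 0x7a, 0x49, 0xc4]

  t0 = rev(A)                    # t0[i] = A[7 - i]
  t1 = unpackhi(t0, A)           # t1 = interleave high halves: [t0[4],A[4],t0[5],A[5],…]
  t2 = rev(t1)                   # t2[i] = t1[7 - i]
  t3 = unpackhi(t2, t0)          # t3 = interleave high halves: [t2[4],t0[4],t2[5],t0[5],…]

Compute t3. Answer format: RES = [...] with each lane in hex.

RES = [ 0x7a  0x30  0x49  0x49  0xd0  0xcb  0x30  0x69 ]

t0 = [0xc4, 0x49, 0x7a, 0xd0, 0x30, 0x49, 0xcb, 0x69]
t1 = [0x30, 0xd0, 0x49, 0x7a, 0xcb, 0x49, 0x69, 0xc4]
t2 = [0xc4, 0x69, 0x49, 0xcb, 0x7a, 0x49, 0xd0, 0x30]
t3 = [0x7a, 0x30, 0x49, 0x49, 0xd0, 0xcb, 0x30, 0x69]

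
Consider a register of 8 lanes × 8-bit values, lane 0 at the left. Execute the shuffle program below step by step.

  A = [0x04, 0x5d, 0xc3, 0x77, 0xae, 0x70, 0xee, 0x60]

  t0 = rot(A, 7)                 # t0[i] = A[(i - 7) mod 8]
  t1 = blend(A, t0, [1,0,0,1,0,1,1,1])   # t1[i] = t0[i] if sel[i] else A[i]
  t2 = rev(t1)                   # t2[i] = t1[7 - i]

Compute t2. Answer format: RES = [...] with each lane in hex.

→ t0 |5d|c3|77|ae|70|ee|60|04|
→ t1 |5d|5d|c3|ae|ae|ee|60|04|
→ t2 |04|60|ee|ae|ae|c3|5d|5d|

RES = [0x04, 0x60, 0xee, 0xae, 0xae, 0xc3, 0x5d, 0x5d]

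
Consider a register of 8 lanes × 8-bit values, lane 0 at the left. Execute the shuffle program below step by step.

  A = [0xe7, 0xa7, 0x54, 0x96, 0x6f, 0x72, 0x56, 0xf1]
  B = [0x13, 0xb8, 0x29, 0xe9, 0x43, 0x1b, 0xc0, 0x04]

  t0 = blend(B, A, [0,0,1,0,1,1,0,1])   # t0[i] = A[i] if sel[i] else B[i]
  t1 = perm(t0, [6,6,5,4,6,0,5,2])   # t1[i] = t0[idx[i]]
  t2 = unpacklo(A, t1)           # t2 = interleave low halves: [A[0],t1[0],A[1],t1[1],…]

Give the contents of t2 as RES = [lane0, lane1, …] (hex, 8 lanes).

RES = [ 0xe7  0xc0  0xa7  0xc0  0x54  0x72  0x96  0x6f ]

→ t0 |13|b8|54|e9|6f|72|c0|f1|
→ t1 |c0|c0|72|6f|c0|13|72|54|
→ t2 |e7|c0|a7|c0|54|72|96|6f|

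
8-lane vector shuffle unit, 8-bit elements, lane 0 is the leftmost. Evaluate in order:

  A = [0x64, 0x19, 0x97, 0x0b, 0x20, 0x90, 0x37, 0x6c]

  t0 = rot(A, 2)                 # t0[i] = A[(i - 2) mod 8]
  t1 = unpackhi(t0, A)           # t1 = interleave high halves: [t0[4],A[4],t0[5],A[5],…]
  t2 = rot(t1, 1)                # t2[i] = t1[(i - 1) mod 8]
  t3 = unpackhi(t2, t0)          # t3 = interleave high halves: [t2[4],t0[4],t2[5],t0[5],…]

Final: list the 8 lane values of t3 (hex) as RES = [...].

  t0: 37 6c 64 19 97 0b 20 90
  t1: 97 20 0b 90 20 37 90 6c
  t2: 6c 97 20 0b 90 20 37 90
  t3: 90 97 20 0b 37 20 90 90

RES = [0x90, 0x97, 0x20, 0x0b, 0x37, 0x20, 0x90, 0x90]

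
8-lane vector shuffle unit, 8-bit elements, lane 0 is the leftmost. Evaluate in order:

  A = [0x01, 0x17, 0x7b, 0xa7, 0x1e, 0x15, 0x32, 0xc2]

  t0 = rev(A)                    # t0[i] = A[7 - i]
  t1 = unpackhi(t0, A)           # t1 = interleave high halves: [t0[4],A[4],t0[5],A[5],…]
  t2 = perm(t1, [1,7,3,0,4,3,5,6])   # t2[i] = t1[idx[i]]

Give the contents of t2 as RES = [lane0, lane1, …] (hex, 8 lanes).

RES = [ 0x1e  0xc2  0x15  0xa7  0x17  0x15  0x32  0x01 ]

  t0: c2 32 15 1e a7 7b 17 01
  t1: a7 1e 7b 15 17 32 01 c2
  t2: 1e c2 15 a7 17 15 32 01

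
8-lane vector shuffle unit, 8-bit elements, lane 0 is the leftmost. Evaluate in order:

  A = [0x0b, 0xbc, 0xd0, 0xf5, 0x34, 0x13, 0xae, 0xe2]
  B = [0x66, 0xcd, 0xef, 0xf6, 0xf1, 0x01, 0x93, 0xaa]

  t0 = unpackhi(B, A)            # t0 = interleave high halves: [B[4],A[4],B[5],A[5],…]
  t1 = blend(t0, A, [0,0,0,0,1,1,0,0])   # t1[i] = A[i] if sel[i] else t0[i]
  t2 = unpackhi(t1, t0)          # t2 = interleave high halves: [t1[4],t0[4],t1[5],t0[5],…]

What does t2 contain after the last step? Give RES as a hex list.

  t0: f1 34 01 13 93 ae aa e2
  t1: f1 34 01 13 34 13 aa e2
  t2: 34 93 13 ae aa aa e2 e2

RES = [0x34, 0x93, 0x13, 0xae, 0xaa, 0xaa, 0xe2, 0xe2]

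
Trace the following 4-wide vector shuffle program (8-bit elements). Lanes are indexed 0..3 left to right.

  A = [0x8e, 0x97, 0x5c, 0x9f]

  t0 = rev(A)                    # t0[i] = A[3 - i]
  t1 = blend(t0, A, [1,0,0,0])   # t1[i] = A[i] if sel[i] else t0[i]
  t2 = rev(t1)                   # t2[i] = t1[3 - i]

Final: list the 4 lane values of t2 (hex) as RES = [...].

RES = [0x8e, 0x97, 0x5c, 0x8e]

t0 = [0x9f, 0x5c, 0x97, 0x8e]
t1 = [0x8e, 0x5c, 0x97, 0x8e]
t2 = [0x8e, 0x97, 0x5c, 0x8e]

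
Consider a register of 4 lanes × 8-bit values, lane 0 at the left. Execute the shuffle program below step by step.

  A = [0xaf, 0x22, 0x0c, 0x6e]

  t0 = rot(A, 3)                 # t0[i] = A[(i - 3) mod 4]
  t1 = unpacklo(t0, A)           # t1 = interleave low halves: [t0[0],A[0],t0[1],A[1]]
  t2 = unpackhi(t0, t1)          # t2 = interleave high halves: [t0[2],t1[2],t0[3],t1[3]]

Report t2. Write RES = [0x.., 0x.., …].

→ t0 |22|0c|6e|af|
→ t1 |22|af|0c|22|
→ t2 |6e|0c|af|22|

RES = [0x6e, 0x0c, 0xaf, 0x22]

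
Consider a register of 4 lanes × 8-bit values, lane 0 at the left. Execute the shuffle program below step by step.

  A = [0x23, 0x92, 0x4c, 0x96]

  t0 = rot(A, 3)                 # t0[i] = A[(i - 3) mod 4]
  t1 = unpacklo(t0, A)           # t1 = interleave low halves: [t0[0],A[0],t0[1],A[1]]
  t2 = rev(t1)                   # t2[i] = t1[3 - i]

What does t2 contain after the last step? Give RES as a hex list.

  t0: 92 4c 96 23
  t1: 92 23 4c 92
  t2: 92 4c 23 92

RES = [0x92, 0x4c, 0x23, 0x92]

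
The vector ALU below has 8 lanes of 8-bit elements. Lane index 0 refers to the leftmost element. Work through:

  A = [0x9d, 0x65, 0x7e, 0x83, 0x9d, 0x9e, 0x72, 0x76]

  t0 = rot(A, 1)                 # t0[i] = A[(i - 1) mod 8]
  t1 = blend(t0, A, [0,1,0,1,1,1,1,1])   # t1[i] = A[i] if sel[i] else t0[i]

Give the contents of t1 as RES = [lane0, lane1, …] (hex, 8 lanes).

RES = [ 0x76  0x65  0x65  0x83  0x9d  0x9e  0x72  0x76 ]

t0 = [0x76, 0x9d, 0x65, 0x7e, 0x83, 0x9d, 0x9e, 0x72]
t1 = [0x76, 0x65, 0x65, 0x83, 0x9d, 0x9e, 0x72, 0x76]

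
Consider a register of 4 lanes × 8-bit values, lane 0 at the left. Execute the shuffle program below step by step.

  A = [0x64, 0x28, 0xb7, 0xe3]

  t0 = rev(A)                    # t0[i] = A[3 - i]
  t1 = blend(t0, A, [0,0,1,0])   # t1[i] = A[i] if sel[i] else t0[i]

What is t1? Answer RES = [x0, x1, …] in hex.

RES = [ 0xe3  0xb7  0xb7  0x64 ]

t0 = [0xe3, 0xb7, 0x28, 0x64]
t1 = [0xe3, 0xb7, 0xb7, 0x64]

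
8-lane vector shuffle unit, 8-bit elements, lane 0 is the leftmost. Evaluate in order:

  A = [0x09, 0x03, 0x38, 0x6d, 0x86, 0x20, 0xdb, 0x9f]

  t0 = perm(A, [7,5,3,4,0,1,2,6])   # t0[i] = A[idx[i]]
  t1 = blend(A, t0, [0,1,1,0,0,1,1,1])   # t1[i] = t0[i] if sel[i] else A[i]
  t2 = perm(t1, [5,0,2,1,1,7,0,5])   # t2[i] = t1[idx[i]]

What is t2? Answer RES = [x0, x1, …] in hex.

RES = [ 0x03  0x09  0x6d  0x20  0x20  0xdb  0x09  0x03 ]

  t0: 9f 20 6d 86 09 03 38 db
  t1: 09 20 6d 6d 86 03 38 db
  t2: 03 09 6d 20 20 db 09 03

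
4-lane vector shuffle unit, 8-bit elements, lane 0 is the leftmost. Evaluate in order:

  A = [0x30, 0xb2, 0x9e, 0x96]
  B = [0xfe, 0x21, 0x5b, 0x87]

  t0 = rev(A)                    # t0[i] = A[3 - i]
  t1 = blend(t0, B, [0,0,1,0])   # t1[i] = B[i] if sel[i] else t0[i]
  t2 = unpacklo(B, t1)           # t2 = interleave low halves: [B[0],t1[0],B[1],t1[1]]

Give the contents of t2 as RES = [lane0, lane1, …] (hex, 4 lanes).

  t0: 96 9e b2 30
  t1: 96 9e 5b 30
  t2: fe 96 21 9e

RES = [ 0xfe  0x96  0x21  0x9e ]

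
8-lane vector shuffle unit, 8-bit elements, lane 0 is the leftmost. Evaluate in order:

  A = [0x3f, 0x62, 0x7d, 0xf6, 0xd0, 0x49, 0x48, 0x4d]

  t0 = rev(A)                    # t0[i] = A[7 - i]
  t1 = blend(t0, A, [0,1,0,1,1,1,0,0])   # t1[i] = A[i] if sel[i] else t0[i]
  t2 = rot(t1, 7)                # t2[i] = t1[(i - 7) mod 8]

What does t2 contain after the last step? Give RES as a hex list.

RES = [ 0x62  0x49  0xf6  0xd0  0x49  0x62  0x3f  0x4d ]

t0 = [0x4d, 0x48, 0x49, 0xd0, 0xf6, 0x7d, 0x62, 0x3f]
t1 = [0x4d, 0x62, 0x49, 0xf6, 0xd0, 0x49, 0x62, 0x3f]
t2 = [0x62, 0x49, 0xf6, 0xd0, 0x49, 0x62, 0x3f, 0x4d]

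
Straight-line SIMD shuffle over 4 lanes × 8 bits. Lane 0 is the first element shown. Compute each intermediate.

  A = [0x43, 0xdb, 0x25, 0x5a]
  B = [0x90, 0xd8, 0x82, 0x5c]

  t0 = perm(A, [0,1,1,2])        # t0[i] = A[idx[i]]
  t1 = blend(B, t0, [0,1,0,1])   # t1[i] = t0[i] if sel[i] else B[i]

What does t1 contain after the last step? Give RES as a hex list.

  t0: 43 db db 25
  t1: 90 db 82 25

RES = [ 0x90  0xdb  0x82  0x25 ]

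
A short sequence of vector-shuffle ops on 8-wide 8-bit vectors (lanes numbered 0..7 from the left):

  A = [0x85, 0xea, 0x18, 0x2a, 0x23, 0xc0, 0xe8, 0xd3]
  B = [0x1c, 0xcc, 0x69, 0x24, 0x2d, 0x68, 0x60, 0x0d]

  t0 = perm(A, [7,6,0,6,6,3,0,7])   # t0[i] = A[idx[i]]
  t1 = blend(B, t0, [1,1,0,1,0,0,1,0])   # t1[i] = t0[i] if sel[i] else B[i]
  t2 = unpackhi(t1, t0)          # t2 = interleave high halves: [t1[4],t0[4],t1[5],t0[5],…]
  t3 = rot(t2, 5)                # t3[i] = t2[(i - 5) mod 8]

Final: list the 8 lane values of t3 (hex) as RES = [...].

RES = [0x2a, 0x85, 0x85, 0x0d, 0xd3, 0x2d, 0xe8, 0x68]

→ t0 |d3|e8|85|e8|e8|2a|85|d3|
→ t1 |d3|e8|69|e8|2d|68|85|0d|
→ t2 |2d|e8|68|2a|85|85|0d|d3|
→ t3 |2a|85|85|0d|d3|2d|e8|68|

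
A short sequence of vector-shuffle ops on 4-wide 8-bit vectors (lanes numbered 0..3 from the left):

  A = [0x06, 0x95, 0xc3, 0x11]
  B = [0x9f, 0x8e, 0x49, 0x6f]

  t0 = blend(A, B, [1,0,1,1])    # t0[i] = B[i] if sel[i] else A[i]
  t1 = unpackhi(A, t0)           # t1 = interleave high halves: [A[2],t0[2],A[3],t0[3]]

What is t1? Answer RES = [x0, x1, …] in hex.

RES = [0xc3, 0x49, 0x11, 0x6f]

→ t0 |9f|95|49|6f|
→ t1 |c3|49|11|6f|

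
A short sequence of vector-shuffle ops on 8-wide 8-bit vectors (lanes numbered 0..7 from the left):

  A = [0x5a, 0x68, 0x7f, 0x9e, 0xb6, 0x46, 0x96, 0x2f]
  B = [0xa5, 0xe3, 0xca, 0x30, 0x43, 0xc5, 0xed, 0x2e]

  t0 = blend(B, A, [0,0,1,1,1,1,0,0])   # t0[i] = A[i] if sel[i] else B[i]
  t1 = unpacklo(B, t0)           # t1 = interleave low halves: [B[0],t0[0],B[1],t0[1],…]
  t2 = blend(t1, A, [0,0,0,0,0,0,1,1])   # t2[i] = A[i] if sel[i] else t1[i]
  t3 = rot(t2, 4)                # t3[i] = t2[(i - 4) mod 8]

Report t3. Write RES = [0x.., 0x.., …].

RES = [0xca, 0x7f, 0x96, 0x2f, 0xa5, 0xa5, 0xe3, 0xe3]

→ t0 |a5|e3|7f|9e|b6|46|ed|2e|
→ t1 |a5|a5|e3|e3|ca|7f|30|9e|
→ t2 |a5|a5|e3|e3|ca|7f|96|2f|
→ t3 |ca|7f|96|2f|a5|a5|e3|e3|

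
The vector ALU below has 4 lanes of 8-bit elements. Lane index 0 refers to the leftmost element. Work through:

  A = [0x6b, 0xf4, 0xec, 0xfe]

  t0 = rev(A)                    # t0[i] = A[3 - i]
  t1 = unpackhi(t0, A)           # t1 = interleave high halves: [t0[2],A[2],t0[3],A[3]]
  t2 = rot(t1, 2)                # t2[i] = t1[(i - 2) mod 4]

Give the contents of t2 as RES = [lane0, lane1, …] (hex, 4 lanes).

t0 = [0xfe, 0xec, 0xf4, 0x6b]
t1 = [0xf4, 0xec, 0x6b, 0xfe]
t2 = [0x6b, 0xfe, 0xf4, 0xec]

RES = [0x6b, 0xfe, 0xf4, 0xec]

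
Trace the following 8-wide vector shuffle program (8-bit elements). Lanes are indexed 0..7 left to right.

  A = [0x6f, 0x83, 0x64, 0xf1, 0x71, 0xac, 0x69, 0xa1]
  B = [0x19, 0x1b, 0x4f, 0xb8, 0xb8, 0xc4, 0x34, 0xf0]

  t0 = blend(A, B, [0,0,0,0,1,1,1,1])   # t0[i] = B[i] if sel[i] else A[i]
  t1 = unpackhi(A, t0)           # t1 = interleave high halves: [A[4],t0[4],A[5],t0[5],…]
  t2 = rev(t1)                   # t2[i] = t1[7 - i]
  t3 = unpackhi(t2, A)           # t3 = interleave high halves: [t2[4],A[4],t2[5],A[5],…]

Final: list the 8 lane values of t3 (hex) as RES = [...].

  t0: 6f 83 64 f1 b8 c4 34 f0
  t1: 71 b8 ac c4 69 34 a1 f0
  t2: f0 a1 34 69 c4 ac b8 71
  t3: c4 71 ac ac b8 69 71 a1

RES = [0xc4, 0x71, 0xac, 0xac, 0xb8, 0x69, 0x71, 0xa1]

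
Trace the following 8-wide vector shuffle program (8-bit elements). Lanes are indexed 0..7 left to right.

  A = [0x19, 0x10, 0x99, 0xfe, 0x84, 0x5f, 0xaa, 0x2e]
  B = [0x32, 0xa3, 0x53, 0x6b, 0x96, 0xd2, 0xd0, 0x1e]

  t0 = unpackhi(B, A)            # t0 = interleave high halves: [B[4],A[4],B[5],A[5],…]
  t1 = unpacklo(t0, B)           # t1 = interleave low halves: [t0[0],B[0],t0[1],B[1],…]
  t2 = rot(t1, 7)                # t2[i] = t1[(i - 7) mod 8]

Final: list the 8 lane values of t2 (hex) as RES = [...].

t0 = [0x96, 0x84, 0xd2, 0x5f, 0xd0, 0xaa, 0x1e, 0x2e]
t1 = [0x96, 0x32, 0x84, 0xa3, 0xd2, 0x53, 0x5f, 0x6b]
t2 = [0x32, 0x84, 0xa3, 0xd2, 0x53, 0x5f, 0x6b, 0x96]

RES = [ 0x32  0x84  0xa3  0xd2  0x53  0x5f  0x6b  0x96 ]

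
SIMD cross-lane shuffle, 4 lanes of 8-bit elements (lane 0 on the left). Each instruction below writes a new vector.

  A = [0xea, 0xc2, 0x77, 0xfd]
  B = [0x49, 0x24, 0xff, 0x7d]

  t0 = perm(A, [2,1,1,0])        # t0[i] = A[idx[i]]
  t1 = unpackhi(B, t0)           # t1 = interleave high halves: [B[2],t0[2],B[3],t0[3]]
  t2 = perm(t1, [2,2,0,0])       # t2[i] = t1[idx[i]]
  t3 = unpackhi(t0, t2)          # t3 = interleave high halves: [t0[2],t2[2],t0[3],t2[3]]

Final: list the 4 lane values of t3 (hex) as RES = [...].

RES = [0xc2, 0xff, 0xea, 0xff]

  t0: 77 c2 c2 ea
  t1: ff c2 7d ea
  t2: 7d 7d ff ff
  t3: c2 ff ea ff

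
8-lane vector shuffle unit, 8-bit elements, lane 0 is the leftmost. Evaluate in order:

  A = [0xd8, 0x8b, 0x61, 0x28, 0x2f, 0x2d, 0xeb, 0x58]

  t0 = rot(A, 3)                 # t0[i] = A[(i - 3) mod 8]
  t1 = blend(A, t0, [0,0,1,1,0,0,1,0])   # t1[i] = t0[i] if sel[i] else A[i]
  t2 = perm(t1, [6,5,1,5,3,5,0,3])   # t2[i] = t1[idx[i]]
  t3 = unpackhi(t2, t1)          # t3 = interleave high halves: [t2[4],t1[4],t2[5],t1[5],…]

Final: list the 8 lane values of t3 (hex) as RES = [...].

  t0: 2d eb 58 d8 8b 61 28 2f
  t1: d8 8b 58 d8 2f 2d 28 58
  t2: 28 2d 8b 2d d8 2d d8 d8
  t3: d8 2f 2d 2d d8 28 d8 58

RES = [0xd8, 0x2f, 0x2d, 0x2d, 0xd8, 0x28, 0xd8, 0x58]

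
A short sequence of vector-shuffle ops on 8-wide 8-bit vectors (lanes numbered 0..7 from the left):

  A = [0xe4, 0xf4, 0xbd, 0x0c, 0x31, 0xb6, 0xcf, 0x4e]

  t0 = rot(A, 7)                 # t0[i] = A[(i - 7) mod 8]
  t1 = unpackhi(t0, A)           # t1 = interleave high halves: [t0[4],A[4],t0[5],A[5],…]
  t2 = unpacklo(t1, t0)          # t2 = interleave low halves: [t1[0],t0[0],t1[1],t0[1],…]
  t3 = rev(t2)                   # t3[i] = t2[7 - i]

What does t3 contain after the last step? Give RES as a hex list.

→ t0 |f4|bd|0c|31|b6|cf|4e|e4|
→ t1 |b6|31|cf|b6|4e|cf|e4|4e|
→ t2 |b6|f4|31|bd|cf|0c|b6|31|
→ t3 |31|b6|0c|cf|bd|31|f4|b6|

RES = [ 0x31  0xb6  0x0c  0xcf  0xbd  0x31  0xf4  0xb6 ]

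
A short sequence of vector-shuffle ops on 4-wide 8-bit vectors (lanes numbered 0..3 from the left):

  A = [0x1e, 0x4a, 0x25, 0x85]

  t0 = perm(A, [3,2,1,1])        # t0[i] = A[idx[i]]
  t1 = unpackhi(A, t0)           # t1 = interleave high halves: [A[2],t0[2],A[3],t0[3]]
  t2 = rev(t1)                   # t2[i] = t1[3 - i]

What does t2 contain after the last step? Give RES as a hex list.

RES = [ 0x4a  0x85  0x4a  0x25 ]

  t0: 85 25 4a 4a
  t1: 25 4a 85 4a
  t2: 4a 85 4a 25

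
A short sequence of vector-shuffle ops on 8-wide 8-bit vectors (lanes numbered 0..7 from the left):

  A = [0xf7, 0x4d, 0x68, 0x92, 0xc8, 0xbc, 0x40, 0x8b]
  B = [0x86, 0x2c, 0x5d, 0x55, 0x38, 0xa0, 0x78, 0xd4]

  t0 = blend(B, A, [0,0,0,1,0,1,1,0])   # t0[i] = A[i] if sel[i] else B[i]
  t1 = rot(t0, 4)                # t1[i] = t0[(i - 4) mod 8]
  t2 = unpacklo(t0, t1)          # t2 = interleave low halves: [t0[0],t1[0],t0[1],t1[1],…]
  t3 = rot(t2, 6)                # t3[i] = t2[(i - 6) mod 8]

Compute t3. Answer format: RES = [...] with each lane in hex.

RES = [ 0x2c  0xbc  0x5d  0x40  0x92  0xd4  0x86  0x38 ]

  t0: 86 2c 5d 92 38 bc 40 d4
  t1: 38 bc 40 d4 86 2c 5d 92
  t2: 86 38 2c bc 5d 40 92 d4
  t3: 2c bc 5d 40 92 d4 86 38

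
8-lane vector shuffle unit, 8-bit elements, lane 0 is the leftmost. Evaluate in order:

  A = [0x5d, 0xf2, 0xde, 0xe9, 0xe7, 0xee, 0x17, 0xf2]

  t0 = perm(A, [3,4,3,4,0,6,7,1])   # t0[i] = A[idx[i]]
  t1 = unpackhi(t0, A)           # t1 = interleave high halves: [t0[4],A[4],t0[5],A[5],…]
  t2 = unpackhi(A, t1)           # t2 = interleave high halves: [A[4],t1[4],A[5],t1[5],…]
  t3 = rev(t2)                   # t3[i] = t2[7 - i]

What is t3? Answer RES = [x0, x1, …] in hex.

RES = [0xf2, 0xf2, 0xf2, 0x17, 0x17, 0xee, 0xf2, 0xe7]

  t0: e9 e7 e9 e7 5d 17 f2 f2
  t1: 5d e7 17 ee f2 17 f2 f2
  t2: e7 f2 ee 17 17 f2 f2 f2
  t3: f2 f2 f2 17 17 ee f2 e7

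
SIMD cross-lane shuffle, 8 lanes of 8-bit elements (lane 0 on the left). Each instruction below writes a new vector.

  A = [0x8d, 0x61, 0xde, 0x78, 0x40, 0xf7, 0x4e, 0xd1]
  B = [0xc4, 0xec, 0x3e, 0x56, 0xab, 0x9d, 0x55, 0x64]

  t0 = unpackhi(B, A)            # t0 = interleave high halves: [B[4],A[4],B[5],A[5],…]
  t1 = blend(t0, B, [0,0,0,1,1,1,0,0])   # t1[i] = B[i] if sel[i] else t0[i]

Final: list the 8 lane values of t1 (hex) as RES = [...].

RES = [ 0xab  0x40  0x9d  0x56  0xab  0x9d  0x64  0xd1 ]

t0 = [0xab, 0x40, 0x9d, 0xf7, 0x55, 0x4e, 0x64, 0xd1]
t1 = [0xab, 0x40, 0x9d, 0x56, 0xab, 0x9d, 0x64, 0xd1]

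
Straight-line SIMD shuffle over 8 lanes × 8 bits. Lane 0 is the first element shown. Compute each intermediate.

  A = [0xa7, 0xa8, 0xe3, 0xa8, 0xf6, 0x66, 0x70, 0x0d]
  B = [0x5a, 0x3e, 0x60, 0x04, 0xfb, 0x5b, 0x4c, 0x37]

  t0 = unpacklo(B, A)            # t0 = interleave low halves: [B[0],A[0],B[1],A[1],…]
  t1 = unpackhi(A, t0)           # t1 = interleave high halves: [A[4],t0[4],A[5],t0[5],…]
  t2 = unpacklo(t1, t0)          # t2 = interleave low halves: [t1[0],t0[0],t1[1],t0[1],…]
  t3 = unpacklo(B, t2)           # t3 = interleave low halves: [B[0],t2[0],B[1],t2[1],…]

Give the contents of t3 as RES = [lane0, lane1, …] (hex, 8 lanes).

RES = [0x5a, 0xf6, 0x3e, 0x5a, 0x60, 0x60, 0x04, 0xa7]

→ t0 |5a|a7|3e|a8|60|e3|04|a8|
→ t1 |f6|60|66|e3|70|04|0d|a8|
→ t2 |f6|5a|60|a7|66|3e|e3|a8|
→ t3 |5a|f6|3e|5a|60|60|04|a7|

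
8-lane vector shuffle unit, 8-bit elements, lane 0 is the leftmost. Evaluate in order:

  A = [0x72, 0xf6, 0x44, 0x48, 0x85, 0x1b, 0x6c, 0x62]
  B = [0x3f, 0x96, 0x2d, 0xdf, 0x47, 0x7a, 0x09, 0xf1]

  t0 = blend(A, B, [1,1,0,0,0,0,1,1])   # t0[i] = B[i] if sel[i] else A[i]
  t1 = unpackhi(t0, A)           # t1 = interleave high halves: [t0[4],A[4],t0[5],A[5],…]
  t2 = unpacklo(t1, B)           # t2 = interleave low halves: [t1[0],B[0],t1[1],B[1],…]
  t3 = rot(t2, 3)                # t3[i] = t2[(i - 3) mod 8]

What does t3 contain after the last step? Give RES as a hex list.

RES = [ 0x2d  0x1b  0xdf  0x85  0x3f  0x85  0x96  0x1b ]

t0 = [0x3f, 0x96, 0x44, 0x48, 0x85, 0x1b, 0x09, 0xf1]
t1 = [0x85, 0x85, 0x1b, 0x1b, 0x09, 0x6c, 0xf1, 0x62]
t2 = [0x85, 0x3f, 0x85, 0x96, 0x1b, 0x2d, 0x1b, 0xdf]
t3 = [0x2d, 0x1b, 0xdf, 0x85, 0x3f, 0x85, 0x96, 0x1b]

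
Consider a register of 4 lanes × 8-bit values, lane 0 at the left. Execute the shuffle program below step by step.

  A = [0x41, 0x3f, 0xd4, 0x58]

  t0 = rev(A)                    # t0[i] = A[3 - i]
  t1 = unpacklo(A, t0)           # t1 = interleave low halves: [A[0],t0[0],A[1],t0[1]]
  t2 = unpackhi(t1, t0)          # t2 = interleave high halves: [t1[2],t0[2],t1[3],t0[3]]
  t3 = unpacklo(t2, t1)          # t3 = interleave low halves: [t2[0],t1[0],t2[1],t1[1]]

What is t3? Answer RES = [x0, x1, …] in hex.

RES = [ 0x3f  0x41  0x3f  0x58 ]

→ t0 |58|d4|3f|41|
→ t1 |41|58|3f|d4|
→ t2 |3f|3f|d4|41|
→ t3 |3f|41|3f|58|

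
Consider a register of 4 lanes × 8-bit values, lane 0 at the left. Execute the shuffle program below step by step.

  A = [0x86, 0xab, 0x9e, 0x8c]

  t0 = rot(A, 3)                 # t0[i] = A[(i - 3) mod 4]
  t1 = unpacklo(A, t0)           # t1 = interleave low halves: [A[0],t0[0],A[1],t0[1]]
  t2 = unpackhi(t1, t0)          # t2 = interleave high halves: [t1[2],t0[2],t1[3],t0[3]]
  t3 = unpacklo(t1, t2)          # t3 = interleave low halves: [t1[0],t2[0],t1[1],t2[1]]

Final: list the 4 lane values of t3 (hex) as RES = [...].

RES = [ 0x86  0xab  0xab  0x8c ]

t0 = [0xab, 0x9e, 0x8c, 0x86]
t1 = [0x86, 0xab, 0xab, 0x9e]
t2 = [0xab, 0x8c, 0x9e, 0x86]
t3 = [0x86, 0xab, 0xab, 0x8c]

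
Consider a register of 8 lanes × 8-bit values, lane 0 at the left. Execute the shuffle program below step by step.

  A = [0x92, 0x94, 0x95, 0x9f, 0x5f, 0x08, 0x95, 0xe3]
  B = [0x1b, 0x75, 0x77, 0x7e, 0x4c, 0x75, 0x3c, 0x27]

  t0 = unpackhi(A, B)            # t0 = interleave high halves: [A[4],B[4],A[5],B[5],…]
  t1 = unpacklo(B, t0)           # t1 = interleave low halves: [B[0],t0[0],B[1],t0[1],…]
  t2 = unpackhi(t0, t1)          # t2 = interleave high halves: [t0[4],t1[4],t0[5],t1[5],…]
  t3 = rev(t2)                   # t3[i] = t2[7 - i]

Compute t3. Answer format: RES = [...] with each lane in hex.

RES = [ 0x75  0x27  0x7e  0xe3  0x08  0x3c  0x77  0x95 ]

→ t0 |5f|4c|08|75|95|3c|e3|27|
→ t1 |1b|5f|75|4c|77|08|7e|75|
→ t2 |95|77|3c|08|e3|7e|27|75|
→ t3 |75|27|7e|e3|08|3c|77|95|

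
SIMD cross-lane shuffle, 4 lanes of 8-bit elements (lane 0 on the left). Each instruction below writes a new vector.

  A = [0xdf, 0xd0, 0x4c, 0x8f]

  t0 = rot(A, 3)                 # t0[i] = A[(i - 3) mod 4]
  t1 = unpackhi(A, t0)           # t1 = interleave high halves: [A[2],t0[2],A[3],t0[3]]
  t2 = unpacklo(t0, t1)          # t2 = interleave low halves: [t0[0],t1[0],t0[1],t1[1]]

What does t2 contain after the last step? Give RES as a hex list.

RES = [ 0xd0  0x4c  0x4c  0x8f ]

t0 = [0xd0, 0x4c, 0x8f, 0xdf]
t1 = [0x4c, 0x8f, 0x8f, 0xdf]
t2 = [0xd0, 0x4c, 0x4c, 0x8f]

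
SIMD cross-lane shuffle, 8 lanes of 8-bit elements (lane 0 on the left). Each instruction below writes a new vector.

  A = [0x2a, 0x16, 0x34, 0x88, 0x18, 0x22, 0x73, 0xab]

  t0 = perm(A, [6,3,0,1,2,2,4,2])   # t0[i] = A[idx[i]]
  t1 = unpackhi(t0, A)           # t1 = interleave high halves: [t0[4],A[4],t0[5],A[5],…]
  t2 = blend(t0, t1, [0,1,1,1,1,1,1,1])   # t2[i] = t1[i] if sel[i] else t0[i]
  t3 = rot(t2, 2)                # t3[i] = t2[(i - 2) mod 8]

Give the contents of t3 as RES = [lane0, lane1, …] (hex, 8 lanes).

RES = [0x34, 0xab, 0x73, 0x18, 0x34, 0x22, 0x18, 0x73]

  t0: 73 88 2a 16 34 34 18 34
  t1: 34 18 34 22 18 73 34 ab
  t2: 73 18 34 22 18 73 34 ab
  t3: 34 ab 73 18 34 22 18 73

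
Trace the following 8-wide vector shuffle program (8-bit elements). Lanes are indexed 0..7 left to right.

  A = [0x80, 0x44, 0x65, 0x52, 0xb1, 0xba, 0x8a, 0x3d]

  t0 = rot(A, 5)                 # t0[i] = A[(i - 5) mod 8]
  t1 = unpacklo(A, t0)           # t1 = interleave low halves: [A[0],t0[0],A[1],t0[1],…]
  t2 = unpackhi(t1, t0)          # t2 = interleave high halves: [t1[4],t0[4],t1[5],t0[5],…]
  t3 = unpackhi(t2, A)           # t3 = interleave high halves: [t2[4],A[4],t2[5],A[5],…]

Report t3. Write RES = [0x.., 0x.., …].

RES = [ 0x52  0xb1  0x44  0xba  0x8a  0x8a  0x65  0x3d ]

  t0: 52 b1 ba 8a 3d 80 44 65
  t1: 80 52 44 b1 65 ba 52 8a
  t2: 65 3d ba 80 52 44 8a 65
  t3: 52 b1 44 ba 8a 8a 65 3d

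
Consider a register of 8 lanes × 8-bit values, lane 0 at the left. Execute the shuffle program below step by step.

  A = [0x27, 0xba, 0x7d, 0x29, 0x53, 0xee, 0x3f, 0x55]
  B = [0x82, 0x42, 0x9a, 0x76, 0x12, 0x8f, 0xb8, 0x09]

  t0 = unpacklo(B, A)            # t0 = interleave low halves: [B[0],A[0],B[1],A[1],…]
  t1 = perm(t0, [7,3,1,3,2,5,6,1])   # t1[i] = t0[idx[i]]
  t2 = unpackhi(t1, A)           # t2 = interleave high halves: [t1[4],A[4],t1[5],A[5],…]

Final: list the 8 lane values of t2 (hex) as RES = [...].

RES = [0x42, 0x53, 0x7d, 0xee, 0x76, 0x3f, 0x27, 0x55]

t0 = [0x82, 0x27, 0x42, 0xba, 0x9a, 0x7d, 0x76, 0x29]
t1 = [0x29, 0xba, 0x27, 0xba, 0x42, 0x7d, 0x76, 0x27]
t2 = [0x42, 0x53, 0x7d, 0xee, 0x76, 0x3f, 0x27, 0x55]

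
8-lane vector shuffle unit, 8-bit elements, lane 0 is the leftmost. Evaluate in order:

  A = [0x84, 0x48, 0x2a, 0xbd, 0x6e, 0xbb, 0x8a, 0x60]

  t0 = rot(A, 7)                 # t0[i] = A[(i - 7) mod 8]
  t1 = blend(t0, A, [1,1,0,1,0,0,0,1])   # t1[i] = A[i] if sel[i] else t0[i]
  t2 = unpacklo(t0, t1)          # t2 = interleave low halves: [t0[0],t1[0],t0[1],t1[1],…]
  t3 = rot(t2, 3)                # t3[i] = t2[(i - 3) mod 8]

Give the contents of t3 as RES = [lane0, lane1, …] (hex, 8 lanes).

  t0: 48 2a bd 6e bb 8a 60 84
  t1: 84 48 bd bd bb 8a 60 60
  t2: 48 84 2a 48 bd bd 6e bd
  t3: bd 6e bd 48 84 2a 48 bd

RES = [ 0xbd  0x6e  0xbd  0x48  0x84  0x2a  0x48  0xbd ]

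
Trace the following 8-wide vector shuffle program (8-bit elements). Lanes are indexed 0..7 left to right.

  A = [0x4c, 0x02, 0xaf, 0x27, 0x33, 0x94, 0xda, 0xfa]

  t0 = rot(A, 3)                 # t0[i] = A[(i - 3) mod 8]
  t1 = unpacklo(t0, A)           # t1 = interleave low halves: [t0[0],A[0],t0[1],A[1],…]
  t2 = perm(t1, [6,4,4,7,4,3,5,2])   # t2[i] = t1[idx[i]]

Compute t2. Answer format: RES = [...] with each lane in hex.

→ t0 |94|da|fa|4c|02|af|27|33|
→ t1 |94|4c|da|02|fa|af|4c|27|
→ t2 |4c|fa|fa|27|fa|02|af|da|

RES = [0x4c, 0xfa, 0xfa, 0x27, 0xfa, 0x02, 0xaf, 0xda]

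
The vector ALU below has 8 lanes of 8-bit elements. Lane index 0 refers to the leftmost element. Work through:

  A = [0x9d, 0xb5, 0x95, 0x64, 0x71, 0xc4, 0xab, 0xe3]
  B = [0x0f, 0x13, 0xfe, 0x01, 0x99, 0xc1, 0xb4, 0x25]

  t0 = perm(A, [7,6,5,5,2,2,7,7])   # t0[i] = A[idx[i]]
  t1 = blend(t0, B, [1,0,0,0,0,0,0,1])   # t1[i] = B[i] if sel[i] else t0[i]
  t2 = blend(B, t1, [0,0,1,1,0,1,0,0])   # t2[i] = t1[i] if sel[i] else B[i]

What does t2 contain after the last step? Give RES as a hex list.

→ t0 |e3|ab|c4|c4|95|95|e3|e3|
→ t1 |0f|ab|c4|c4|95|95|e3|25|
→ t2 |0f|13|c4|c4|99|95|b4|25|

RES = [ 0x0f  0x13  0xc4  0xc4  0x99  0x95  0xb4  0x25 ]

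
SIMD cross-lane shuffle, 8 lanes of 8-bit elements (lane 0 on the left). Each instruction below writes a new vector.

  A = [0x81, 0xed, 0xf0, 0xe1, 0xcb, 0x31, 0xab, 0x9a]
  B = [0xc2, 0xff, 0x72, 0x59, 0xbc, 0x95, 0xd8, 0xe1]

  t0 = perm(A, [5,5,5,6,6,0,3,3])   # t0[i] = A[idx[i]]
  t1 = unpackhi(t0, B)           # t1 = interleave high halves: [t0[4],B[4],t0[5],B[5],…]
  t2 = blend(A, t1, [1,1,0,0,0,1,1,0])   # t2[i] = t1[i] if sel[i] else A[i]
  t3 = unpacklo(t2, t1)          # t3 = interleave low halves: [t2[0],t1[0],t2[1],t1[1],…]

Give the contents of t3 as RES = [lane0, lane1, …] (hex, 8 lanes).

  t0: 31 31 31 ab ab 81 e1 e1
  t1: ab bc 81 95 e1 d8 e1 e1
  t2: ab bc f0 e1 cb d8 e1 9a
  t3: ab ab bc bc f0 81 e1 95

RES = [0xab, 0xab, 0xbc, 0xbc, 0xf0, 0x81, 0xe1, 0x95]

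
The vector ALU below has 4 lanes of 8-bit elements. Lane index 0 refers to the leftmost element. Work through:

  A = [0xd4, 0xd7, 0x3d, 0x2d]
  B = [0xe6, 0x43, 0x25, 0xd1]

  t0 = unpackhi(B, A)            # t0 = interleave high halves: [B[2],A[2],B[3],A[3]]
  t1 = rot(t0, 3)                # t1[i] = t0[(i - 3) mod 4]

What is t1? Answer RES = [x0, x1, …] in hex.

t0 = [0x25, 0x3d, 0xd1, 0x2d]
t1 = [0x3d, 0xd1, 0x2d, 0x25]

RES = [0x3d, 0xd1, 0x2d, 0x25]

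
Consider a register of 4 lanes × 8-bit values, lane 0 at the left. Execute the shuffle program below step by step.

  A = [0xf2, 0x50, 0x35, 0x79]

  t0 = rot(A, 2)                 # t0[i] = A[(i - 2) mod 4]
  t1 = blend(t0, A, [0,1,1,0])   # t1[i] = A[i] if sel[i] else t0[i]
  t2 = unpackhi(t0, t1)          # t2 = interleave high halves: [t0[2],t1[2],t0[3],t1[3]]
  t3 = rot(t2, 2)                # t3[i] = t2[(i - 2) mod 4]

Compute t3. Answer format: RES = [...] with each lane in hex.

  t0: 35 79 f2 50
  t1: 35 50 35 50
  t2: f2 35 50 50
  t3: 50 50 f2 35

RES = [ 0x50  0x50  0xf2  0x35 ]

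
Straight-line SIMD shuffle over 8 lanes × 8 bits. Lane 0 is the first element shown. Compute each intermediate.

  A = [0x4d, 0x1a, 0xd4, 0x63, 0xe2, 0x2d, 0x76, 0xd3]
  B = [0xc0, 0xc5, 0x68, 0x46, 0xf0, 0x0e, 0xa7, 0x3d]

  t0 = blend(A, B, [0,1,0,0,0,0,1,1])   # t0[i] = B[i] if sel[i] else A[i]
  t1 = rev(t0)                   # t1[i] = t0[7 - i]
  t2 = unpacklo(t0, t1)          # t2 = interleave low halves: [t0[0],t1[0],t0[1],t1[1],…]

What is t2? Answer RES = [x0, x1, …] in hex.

t0 = [0x4d, 0xc5, 0xd4, 0x63, 0xe2, 0x2d, 0xa7, 0x3d]
t1 = [0x3d, 0xa7, 0x2d, 0xe2, 0x63, 0xd4, 0xc5, 0x4d]
t2 = [0x4d, 0x3d, 0xc5, 0xa7, 0xd4, 0x2d, 0x63, 0xe2]

RES = [ 0x4d  0x3d  0xc5  0xa7  0xd4  0x2d  0x63  0xe2 ]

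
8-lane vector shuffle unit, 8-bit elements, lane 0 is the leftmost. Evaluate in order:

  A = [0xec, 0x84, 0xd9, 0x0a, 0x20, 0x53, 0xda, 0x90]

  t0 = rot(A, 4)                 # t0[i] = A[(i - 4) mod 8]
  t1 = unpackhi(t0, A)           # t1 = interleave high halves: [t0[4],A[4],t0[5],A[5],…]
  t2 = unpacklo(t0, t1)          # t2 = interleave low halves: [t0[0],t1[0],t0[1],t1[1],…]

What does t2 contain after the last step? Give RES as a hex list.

t0 = [0x20, 0x53, 0xda, 0x90, 0xec, 0x84, 0xd9, 0x0a]
t1 = [0xec, 0x20, 0x84, 0x53, 0xd9, 0xda, 0x0a, 0x90]
t2 = [0x20, 0xec, 0x53, 0x20, 0xda, 0x84, 0x90, 0x53]

RES = [ 0x20  0xec  0x53  0x20  0xda  0x84  0x90  0x53 ]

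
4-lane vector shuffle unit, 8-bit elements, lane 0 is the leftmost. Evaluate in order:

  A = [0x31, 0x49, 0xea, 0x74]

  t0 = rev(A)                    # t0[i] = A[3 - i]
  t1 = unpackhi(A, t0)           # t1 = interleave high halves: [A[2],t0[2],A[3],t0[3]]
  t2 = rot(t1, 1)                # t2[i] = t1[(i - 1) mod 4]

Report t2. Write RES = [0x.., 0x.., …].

RES = [ 0x31  0xea  0x49  0x74 ]

→ t0 |74|ea|49|31|
→ t1 |ea|49|74|31|
→ t2 |31|ea|49|74|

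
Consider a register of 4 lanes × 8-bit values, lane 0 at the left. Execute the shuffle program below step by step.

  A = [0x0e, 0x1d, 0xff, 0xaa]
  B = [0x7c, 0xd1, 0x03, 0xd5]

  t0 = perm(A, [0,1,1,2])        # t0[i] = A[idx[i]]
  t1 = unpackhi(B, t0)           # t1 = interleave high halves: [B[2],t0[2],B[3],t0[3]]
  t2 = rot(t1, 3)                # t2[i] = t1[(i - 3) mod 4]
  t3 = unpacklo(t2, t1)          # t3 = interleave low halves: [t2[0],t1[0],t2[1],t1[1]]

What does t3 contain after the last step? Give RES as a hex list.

RES = [ 0x1d  0x03  0xd5  0x1d ]

t0 = [0x0e, 0x1d, 0x1d, 0xff]
t1 = [0x03, 0x1d, 0xd5, 0xff]
t2 = [0x1d, 0xd5, 0xff, 0x03]
t3 = [0x1d, 0x03, 0xd5, 0x1d]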